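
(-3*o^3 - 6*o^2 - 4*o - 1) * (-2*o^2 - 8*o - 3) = 6*o^5 + 36*o^4 + 65*o^3 + 52*o^2 + 20*o + 3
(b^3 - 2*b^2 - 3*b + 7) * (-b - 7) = -b^4 - 5*b^3 + 17*b^2 + 14*b - 49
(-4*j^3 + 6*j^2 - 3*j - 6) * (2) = -8*j^3 + 12*j^2 - 6*j - 12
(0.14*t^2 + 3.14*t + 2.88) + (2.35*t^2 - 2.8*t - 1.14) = 2.49*t^2 + 0.34*t + 1.74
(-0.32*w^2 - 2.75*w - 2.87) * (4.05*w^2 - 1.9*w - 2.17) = -1.296*w^4 - 10.5295*w^3 - 5.7041*w^2 + 11.4205*w + 6.2279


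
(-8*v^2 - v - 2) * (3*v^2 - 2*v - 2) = -24*v^4 + 13*v^3 + 12*v^2 + 6*v + 4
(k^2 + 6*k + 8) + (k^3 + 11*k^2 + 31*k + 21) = k^3 + 12*k^2 + 37*k + 29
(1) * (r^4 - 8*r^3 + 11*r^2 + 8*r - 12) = r^4 - 8*r^3 + 11*r^2 + 8*r - 12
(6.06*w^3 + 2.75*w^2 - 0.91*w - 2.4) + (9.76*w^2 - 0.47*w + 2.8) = 6.06*w^3 + 12.51*w^2 - 1.38*w + 0.4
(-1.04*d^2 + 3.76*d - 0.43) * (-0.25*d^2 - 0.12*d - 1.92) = 0.26*d^4 - 0.8152*d^3 + 1.6531*d^2 - 7.1676*d + 0.8256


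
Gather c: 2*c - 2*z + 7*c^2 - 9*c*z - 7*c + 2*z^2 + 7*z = 7*c^2 + c*(-9*z - 5) + 2*z^2 + 5*z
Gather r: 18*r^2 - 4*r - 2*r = 18*r^2 - 6*r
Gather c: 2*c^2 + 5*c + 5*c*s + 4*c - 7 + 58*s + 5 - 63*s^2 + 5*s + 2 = 2*c^2 + c*(5*s + 9) - 63*s^2 + 63*s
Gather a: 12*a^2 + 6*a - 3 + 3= 12*a^2 + 6*a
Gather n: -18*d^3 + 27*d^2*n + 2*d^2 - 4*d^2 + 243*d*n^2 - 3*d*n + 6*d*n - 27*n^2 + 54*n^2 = -18*d^3 - 2*d^2 + n^2*(243*d + 27) + n*(27*d^2 + 3*d)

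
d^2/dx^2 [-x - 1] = 0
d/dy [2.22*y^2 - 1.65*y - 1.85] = 4.44*y - 1.65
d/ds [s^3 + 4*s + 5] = 3*s^2 + 4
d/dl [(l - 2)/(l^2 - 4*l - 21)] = (l^2 - 4*l - 2*(l - 2)^2 - 21)/(-l^2 + 4*l + 21)^2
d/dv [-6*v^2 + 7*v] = 7 - 12*v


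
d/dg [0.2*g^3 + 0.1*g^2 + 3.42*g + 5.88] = 0.6*g^2 + 0.2*g + 3.42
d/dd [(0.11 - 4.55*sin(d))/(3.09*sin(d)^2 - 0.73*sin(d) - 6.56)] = (14.0595*sin(d)^2 - 0.6798*sin(d) + 29.9283)*cos(d)/(9.5481*sin(d)^4 - 4.5114*sin(d)^3 - 40.0079*sin(d)^2 + 9.5776*sin(d) + 43.0336)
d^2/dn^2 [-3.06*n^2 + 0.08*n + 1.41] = -6.12000000000000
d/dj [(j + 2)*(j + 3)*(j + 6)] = 3*j^2 + 22*j + 36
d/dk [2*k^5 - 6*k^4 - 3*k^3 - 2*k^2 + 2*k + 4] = 10*k^4 - 24*k^3 - 9*k^2 - 4*k + 2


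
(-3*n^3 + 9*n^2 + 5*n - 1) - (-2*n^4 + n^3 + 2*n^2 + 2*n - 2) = 2*n^4 - 4*n^3 + 7*n^2 + 3*n + 1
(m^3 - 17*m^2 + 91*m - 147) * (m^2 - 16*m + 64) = m^5 - 33*m^4 + 427*m^3 - 2691*m^2 + 8176*m - 9408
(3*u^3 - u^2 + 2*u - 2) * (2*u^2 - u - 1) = 6*u^5 - 5*u^4 + 2*u^3 - 5*u^2 + 2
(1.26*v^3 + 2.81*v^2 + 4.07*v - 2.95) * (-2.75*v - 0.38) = -3.465*v^4 - 8.2063*v^3 - 12.2603*v^2 + 6.5659*v + 1.121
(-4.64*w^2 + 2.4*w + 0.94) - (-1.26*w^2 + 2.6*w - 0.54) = -3.38*w^2 - 0.2*w + 1.48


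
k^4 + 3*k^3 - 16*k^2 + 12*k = k*(k - 2)*(k - 1)*(k + 6)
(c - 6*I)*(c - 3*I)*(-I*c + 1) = -I*c^3 - 8*c^2 + 9*I*c - 18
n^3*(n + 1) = n^4 + n^3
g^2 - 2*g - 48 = (g - 8)*(g + 6)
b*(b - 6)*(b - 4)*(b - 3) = b^4 - 13*b^3 + 54*b^2 - 72*b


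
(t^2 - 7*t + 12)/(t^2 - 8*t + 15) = (t - 4)/(t - 5)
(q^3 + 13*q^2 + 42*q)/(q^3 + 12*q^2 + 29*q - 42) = q/(q - 1)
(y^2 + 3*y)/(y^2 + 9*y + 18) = y/(y + 6)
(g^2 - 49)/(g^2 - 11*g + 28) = (g + 7)/(g - 4)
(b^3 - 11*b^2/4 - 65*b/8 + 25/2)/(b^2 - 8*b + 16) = (8*b^2 + 10*b - 25)/(8*(b - 4))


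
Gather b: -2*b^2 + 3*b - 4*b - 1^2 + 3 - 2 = -2*b^2 - b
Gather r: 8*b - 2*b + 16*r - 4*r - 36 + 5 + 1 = 6*b + 12*r - 30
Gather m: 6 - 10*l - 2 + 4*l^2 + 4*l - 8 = 4*l^2 - 6*l - 4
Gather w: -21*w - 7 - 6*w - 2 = -27*w - 9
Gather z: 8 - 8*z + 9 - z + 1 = 18 - 9*z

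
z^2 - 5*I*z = z*(z - 5*I)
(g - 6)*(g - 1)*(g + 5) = g^3 - 2*g^2 - 29*g + 30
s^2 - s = s*(s - 1)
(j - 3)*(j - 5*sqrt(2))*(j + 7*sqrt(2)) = j^3 - 3*j^2 + 2*sqrt(2)*j^2 - 70*j - 6*sqrt(2)*j + 210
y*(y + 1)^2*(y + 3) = y^4 + 5*y^3 + 7*y^2 + 3*y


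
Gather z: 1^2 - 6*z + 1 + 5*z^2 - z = 5*z^2 - 7*z + 2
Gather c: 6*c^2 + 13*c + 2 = 6*c^2 + 13*c + 2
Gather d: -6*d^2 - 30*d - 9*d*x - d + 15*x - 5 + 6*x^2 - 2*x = -6*d^2 + d*(-9*x - 31) + 6*x^2 + 13*x - 5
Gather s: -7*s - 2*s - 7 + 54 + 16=63 - 9*s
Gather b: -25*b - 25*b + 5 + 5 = 10 - 50*b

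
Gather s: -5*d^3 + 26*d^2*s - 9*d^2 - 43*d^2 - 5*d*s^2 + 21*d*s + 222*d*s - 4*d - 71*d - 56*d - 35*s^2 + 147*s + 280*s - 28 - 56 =-5*d^3 - 52*d^2 - 131*d + s^2*(-5*d - 35) + s*(26*d^2 + 243*d + 427) - 84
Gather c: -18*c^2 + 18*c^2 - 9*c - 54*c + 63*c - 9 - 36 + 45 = 0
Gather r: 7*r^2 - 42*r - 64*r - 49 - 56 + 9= 7*r^2 - 106*r - 96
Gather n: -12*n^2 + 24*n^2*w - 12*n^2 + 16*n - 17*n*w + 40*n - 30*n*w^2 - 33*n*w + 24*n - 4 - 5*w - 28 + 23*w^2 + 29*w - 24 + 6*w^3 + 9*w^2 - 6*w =n^2*(24*w - 24) + n*(-30*w^2 - 50*w + 80) + 6*w^3 + 32*w^2 + 18*w - 56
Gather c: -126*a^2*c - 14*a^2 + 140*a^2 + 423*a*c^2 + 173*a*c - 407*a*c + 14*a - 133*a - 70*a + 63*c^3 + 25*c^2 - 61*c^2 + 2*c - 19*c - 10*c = 126*a^2 - 189*a + 63*c^3 + c^2*(423*a - 36) + c*(-126*a^2 - 234*a - 27)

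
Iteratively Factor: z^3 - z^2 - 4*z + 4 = (z + 2)*(z^2 - 3*z + 2) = (z - 2)*(z + 2)*(z - 1)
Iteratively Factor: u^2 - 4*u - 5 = (u + 1)*(u - 5)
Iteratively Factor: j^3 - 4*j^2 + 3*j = (j - 3)*(j^2 - j) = j*(j - 3)*(j - 1)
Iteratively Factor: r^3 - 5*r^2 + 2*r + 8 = (r - 2)*(r^2 - 3*r - 4) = (r - 4)*(r - 2)*(r + 1)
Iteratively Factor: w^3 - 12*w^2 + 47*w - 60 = (w - 3)*(w^2 - 9*w + 20) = (w - 4)*(w - 3)*(w - 5)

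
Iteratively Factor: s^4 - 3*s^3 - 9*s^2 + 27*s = (s - 3)*(s^3 - 9*s) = s*(s - 3)*(s^2 - 9) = s*(s - 3)^2*(s + 3)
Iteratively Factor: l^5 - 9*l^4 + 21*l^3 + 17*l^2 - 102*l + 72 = (l - 3)*(l^4 - 6*l^3 + 3*l^2 + 26*l - 24) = (l - 3)*(l - 1)*(l^3 - 5*l^2 - 2*l + 24) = (l - 3)^2*(l - 1)*(l^2 - 2*l - 8) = (l - 3)^2*(l - 1)*(l + 2)*(l - 4)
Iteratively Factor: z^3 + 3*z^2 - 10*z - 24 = (z - 3)*(z^2 + 6*z + 8) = (z - 3)*(z + 2)*(z + 4)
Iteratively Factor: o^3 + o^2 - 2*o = (o)*(o^2 + o - 2) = o*(o + 2)*(o - 1)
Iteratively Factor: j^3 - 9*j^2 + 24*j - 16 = (j - 1)*(j^2 - 8*j + 16) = (j - 4)*(j - 1)*(j - 4)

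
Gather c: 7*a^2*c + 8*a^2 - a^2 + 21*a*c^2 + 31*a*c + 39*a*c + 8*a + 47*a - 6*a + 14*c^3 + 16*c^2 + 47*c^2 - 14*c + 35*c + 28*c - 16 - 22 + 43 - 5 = 7*a^2 + 49*a + 14*c^3 + c^2*(21*a + 63) + c*(7*a^2 + 70*a + 49)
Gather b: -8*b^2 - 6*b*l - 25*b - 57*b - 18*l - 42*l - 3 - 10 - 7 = -8*b^2 + b*(-6*l - 82) - 60*l - 20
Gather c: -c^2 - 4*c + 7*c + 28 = -c^2 + 3*c + 28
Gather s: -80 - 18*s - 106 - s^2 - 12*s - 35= -s^2 - 30*s - 221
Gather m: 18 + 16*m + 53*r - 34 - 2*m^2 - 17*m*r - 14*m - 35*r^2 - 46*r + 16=-2*m^2 + m*(2 - 17*r) - 35*r^2 + 7*r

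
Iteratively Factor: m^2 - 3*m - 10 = (m - 5)*(m + 2)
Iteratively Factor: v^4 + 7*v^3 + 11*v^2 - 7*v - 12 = (v + 3)*(v^3 + 4*v^2 - v - 4) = (v + 1)*(v + 3)*(v^2 + 3*v - 4) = (v - 1)*(v + 1)*(v + 3)*(v + 4)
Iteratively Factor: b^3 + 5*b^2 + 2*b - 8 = (b + 4)*(b^2 + b - 2) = (b + 2)*(b + 4)*(b - 1)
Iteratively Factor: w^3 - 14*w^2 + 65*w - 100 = (w - 5)*(w^2 - 9*w + 20) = (w - 5)*(w - 4)*(w - 5)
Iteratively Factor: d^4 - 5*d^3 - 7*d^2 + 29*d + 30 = (d - 3)*(d^3 - 2*d^2 - 13*d - 10) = (d - 5)*(d - 3)*(d^2 + 3*d + 2) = (d - 5)*(d - 3)*(d + 1)*(d + 2)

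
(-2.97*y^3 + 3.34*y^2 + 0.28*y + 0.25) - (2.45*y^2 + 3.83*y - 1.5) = -2.97*y^3 + 0.89*y^2 - 3.55*y + 1.75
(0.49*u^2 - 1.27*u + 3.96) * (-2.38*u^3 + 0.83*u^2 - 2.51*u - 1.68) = -1.1662*u^5 + 3.4293*u^4 - 11.7088*u^3 + 5.6513*u^2 - 7.806*u - 6.6528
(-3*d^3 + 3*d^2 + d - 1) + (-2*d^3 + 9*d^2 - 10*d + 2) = -5*d^3 + 12*d^2 - 9*d + 1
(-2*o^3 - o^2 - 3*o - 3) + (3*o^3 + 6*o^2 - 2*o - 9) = o^3 + 5*o^2 - 5*o - 12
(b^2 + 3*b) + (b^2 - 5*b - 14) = 2*b^2 - 2*b - 14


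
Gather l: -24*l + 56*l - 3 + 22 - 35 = 32*l - 16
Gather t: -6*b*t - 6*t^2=-6*b*t - 6*t^2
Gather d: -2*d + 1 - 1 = -2*d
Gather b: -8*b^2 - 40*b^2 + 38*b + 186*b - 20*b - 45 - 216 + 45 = -48*b^2 + 204*b - 216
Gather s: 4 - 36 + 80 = 48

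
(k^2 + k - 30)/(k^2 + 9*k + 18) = (k - 5)/(k + 3)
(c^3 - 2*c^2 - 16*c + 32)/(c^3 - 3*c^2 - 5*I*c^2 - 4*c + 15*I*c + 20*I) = (c^2 + 2*c - 8)/(c^2 + c*(1 - 5*I) - 5*I)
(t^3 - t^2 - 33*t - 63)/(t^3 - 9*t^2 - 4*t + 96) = (t^2 - 4*t - 21)/(t^2 - 12*t + 32)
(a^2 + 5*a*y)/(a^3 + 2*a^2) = (a + 5*y)/(a*(a + 2))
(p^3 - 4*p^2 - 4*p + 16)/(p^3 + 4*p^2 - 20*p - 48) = (p - 2)/(p + 6)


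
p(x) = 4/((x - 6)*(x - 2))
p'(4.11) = -0.06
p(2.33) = -3.30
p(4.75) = -1.16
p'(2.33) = 9.11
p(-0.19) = 0.30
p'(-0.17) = 0.19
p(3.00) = -1.33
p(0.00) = 0.33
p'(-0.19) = 0.18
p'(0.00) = 0.22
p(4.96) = -1.30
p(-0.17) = 0.30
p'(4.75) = -0.51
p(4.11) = -1.00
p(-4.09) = 0.07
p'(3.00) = 0.89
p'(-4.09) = 0.02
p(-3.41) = 0.08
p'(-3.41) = 0.02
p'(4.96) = -0.81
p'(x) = -4/((x - 6)*(x - 2)^2) - 4/((x - 6)^2*(x - 2)) = 8*(4 - x)/(x^4 - 16*x^3 + 88*x^2 - 192*x + 144)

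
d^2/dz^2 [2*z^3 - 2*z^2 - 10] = 12*z - 4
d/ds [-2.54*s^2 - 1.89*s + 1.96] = -5.08*s - 1.89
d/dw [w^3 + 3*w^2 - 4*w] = 3*w^2 + 6*w - 4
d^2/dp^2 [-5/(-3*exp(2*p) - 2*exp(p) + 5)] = 10*(4*(3*exp(p) + 1)^2*exp(p) - (6*exp(p) + 1)*(3*exp(2*p) + 2*exp(p) - 5))*exp(p)/(3*exp(2*p) + 2*exp(p) - 5)^3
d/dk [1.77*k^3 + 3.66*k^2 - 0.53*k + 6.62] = 5.31*k^2 + 7.32*k - 0.53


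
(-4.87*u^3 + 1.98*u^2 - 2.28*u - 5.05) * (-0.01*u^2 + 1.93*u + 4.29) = 0.0487*u^5 - 9.4189*u^4 - 17.0481*u^3 + 4.1443*u^2 - 19.5277*u - 21.6645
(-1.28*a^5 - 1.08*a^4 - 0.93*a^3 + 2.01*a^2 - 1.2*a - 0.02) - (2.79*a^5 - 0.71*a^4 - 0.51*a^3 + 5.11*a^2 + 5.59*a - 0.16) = -4.07*a^5 - 0.37*a^4 - 0.42*a^3 - 3.1*a^2 - 6.79*a + 0.14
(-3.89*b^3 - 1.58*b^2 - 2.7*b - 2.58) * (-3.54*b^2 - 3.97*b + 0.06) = 13.7706*b^5 + 21.0365*b^4 + 15.5972*b^3 + 19.7574*b^2 + 10.0806*b - 0.1548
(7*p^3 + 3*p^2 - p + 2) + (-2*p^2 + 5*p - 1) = 7*p^3 + p^2 + 4*p + 1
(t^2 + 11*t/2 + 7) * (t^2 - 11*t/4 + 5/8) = t^4 + 11*t^3/4 - 15*t^2/2 - 253*t/16 + 35/8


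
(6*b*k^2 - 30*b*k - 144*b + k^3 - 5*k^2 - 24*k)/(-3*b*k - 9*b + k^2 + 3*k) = (-6*b*k + 48*b - k^2 + 8*k)/(3*b - k)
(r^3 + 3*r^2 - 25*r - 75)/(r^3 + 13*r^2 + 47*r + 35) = (r^2 - 2*r - 15)/(r^2 + 8*r + 7)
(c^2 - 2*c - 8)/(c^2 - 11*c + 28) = (c + 2)/(c - 7)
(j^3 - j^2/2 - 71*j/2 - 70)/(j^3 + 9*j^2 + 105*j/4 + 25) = 2*(j - 7)/(2*j + 5)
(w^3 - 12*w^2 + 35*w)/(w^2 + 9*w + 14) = w*(w^2 - 12*w + 35)/(w^2 + 9*w + 14)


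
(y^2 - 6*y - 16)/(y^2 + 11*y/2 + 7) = 2*(y - 8)/(2*y + 7)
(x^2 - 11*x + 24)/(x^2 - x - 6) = (x - 8)/(x + 2)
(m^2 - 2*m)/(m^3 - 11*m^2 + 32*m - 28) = m/(m^2 - 9*m + 14)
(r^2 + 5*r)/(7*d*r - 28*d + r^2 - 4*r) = r*(r + 5)/(7*d*r - 28*d + r^2 - 4*r)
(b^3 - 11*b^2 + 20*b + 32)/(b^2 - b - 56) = (b^2 - 3*b - 4)/(b + 7)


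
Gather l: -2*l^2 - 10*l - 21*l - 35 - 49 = -2*l^2 - 31*l - 84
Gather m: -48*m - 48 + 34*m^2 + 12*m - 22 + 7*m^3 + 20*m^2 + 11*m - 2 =7*m^3 + 54*m^2 - 25*m - 72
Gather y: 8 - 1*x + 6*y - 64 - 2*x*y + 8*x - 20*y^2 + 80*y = 7*x - 20*y^2 + y*(86 - 2*x) - 56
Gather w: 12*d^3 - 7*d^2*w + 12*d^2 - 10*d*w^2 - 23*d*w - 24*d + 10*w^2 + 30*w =12*d^3 + 12*d^2 - 24*d + w^2*(10 - 10*d) + w*(-7*d^2 - 23*d + 30)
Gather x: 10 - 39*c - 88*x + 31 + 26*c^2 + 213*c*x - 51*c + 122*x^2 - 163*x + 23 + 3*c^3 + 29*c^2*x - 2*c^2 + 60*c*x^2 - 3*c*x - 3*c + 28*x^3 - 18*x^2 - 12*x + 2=3*c^3 + 24*c^2 - 93*c + 28*x^3 + x^2*(60*c + 104) + x*(29*c^2 + 210*c - 263) + 66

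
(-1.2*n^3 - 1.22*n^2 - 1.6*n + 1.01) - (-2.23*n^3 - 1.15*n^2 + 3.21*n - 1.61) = 1.03*n^3 - 0.0700000000000001*n^2 - 4.81*n + 2.62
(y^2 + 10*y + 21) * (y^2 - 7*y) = y^4 + 3*y^3 - 49*y^2 - 147*y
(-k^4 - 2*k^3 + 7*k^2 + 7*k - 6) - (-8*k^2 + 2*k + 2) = -k^4 - 2*k^3 + 15*k^2 + 5*k - 8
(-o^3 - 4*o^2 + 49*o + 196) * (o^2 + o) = -o^5 - 5*o^4 + 45*o^3 + 245*o^2 + 196*o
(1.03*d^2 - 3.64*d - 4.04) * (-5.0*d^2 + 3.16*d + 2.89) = -5.15*d^4 + 21.4548*d^3 + 11.6743*d^2 - 23.286*d - 11.6756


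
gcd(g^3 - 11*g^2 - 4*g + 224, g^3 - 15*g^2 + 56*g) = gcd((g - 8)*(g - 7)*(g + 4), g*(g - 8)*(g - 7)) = g^2 - 15*g + 56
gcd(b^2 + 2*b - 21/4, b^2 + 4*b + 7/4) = b + 7/2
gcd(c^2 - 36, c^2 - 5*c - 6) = c - 6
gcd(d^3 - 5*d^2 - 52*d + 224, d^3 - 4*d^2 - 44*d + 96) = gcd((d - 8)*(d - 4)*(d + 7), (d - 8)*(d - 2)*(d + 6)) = d - 8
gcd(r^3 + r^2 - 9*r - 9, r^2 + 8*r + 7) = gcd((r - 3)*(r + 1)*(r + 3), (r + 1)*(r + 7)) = r + 1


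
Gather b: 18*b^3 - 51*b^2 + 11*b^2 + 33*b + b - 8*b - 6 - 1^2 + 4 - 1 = 18*b^3 - 40*b^2 + 26*b - 4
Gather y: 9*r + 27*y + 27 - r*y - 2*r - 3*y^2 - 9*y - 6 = 7*r - 3*y^2 + y*(18 - r) + 21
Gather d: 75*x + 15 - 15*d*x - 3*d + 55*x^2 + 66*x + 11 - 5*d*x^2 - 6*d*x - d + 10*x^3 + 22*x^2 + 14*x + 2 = d*(-5*x^2 - 21*x - 4) + 10*x^3 + 77*x^2 + 155*x + 28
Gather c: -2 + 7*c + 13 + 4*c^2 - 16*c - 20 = 4*c^2 - 9*c - 9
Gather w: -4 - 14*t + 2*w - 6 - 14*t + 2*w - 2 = -28*t + 4*w - 12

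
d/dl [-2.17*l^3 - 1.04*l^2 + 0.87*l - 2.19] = -6.51*l^2 - 2.08*l + 0.87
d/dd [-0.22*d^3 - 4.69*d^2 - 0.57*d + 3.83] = -0.66*d^2 - 9.38*d - 0.57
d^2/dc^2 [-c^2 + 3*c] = -2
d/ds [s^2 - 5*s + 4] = 2*s - 5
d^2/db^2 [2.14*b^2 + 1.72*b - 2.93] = 4.28000000000000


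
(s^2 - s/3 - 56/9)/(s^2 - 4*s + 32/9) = (3*s + 7)/(3*s - 4)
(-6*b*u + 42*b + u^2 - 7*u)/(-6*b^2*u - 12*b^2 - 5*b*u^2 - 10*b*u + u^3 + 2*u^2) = (u - 7)/(b*u + 2*b + u^2 + 2*u)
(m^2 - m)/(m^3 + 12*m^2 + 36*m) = (m - 1)/(m^2 + 12*m + 36)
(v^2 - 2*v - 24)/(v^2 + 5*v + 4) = (v - 6)/(v + 1)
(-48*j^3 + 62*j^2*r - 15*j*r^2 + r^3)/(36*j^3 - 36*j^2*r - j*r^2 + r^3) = (-8*j + r)/(6*j + r)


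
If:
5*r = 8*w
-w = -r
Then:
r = 0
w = 0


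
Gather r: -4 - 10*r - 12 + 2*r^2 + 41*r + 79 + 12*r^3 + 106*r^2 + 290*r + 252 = 12*r^3 + 108*r^2 + 321*r + 315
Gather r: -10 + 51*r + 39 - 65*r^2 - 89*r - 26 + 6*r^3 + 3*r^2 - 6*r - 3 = 6*r^3 - 62*r^2 - 44*r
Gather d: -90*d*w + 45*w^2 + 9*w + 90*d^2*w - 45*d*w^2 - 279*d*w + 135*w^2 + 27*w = 90*d^2*w + d*(-45*w^2 - 369*w) + 180*w^2 + 36*w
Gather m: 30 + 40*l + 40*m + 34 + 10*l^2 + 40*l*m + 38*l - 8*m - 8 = 10*l^2 + 78*l + m*(40*l + 32) + 56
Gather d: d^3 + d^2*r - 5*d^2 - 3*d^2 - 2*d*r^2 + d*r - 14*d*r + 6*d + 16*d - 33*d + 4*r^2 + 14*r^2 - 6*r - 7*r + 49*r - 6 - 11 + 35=d^3 + d^2*(r - 8) + d*(-2*r^2 - 13*r - 11) + 18*r^2 + 36*r + 18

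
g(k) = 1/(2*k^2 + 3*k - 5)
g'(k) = (-4*k - 3)/(2*k^2 + 3*k - 5)^2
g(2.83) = 0.05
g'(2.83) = -0.04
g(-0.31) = -0.17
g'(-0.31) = -0.05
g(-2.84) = 0.38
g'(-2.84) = 1.23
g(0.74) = -0.59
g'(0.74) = -2.10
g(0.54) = -0.36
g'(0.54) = -0.66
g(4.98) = 0.02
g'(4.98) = -0.01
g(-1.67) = -0.23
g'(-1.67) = 0.19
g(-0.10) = -0.19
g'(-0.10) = -0.09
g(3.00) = 0.05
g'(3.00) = -0.03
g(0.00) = -0.20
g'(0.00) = -0.12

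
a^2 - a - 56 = (a - 8)*(a + 7)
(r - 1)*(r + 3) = r^2 + 2*r - 3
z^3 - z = z*(z - 1)*(z + 1)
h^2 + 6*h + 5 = (h + 1)*(h + 5)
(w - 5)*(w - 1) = w^2 - 6*w + 5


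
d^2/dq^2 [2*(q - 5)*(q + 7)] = 4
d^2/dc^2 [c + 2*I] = 0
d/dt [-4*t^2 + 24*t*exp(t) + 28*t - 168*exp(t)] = 24*t*exp(t) - 8*t - 144*exp(t) + 28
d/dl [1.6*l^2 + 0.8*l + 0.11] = 3.2*l + 0.8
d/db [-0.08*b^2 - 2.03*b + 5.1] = -0.16*b - 2.03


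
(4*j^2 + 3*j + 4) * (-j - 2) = -4*j^3 - 11*j^2 - 10*j - 8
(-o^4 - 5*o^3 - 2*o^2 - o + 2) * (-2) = 2*o^4 + 10*o^3 + 4*o^2 + 2*o - 4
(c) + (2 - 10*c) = 2 - 9*c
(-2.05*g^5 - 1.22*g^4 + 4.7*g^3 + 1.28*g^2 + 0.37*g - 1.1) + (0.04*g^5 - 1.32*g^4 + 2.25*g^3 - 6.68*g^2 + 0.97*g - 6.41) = -2.01*g^5 - 2.54*g^4 + 6.95*g^3 - 5.4*g^2 + 1.34*g - 7.51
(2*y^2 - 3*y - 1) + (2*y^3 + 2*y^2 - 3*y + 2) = 2*y^3 + 4*y^2 - 6*y + 1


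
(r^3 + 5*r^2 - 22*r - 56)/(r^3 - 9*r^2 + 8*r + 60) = (r^2 + 3*r - 28)/(r^2 - 11*r + 30)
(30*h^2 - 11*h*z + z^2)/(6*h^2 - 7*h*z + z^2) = (-5*h + z)/(-h + z)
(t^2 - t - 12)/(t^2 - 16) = (t + 3)/(t + 4)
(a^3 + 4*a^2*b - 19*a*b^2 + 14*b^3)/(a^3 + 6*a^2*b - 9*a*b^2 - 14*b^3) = (a - b)/(a + b)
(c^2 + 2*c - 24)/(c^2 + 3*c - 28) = (c + 6)/(c + 7)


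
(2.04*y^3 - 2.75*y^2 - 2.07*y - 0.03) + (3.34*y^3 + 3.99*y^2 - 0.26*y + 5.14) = 5.38*y^3 + 1.24*y^2 - 2.33*y + 5.11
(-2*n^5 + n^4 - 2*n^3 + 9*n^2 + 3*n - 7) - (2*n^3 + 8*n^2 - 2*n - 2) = -2*n^5 + n^4 - 4*n^3 + n^2 + 5*n - 5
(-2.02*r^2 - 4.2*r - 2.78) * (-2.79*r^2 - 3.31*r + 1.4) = 5.6358*r^4 + 18.4042*r^3 + 18.8302*r^2 + 3.3218*r - 3.892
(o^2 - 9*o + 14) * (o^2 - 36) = o^4 - 9*o^3 - 22*o^2 + 324*o - 504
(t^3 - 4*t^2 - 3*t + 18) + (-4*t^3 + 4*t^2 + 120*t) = -3*t^3 + 117*t + 18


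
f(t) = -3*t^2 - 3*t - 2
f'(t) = -6*t - 3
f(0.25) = -2.94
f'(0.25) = -4.50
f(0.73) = -5.79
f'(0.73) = -7.38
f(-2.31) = -11.08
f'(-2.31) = 10.86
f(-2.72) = -16.04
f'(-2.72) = 13.32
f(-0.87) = -1.66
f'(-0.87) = 2.22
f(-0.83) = -1.58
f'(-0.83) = 1.98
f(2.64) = -30.83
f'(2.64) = -18.84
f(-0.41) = -1.27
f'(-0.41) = -0.54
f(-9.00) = -218.00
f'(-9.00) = 51.00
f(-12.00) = -398.00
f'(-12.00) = 69.00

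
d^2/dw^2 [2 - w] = 0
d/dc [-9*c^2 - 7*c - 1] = -18*c - 7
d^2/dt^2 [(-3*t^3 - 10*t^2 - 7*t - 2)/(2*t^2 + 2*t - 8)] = 6*(-2*t^3 - 15*t^2 - 39*t - 33)/(t^6 + 3*t^5 - 9*t^4 - 23*t^3 + 36*t^2 + 48*t - 64)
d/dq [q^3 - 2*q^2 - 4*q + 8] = 3*q^2 - 4*q - 4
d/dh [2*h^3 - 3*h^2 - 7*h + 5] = 6*h^2 - 6*h - 7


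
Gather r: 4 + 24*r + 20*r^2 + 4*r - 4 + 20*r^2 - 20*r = 40*r^2 + 8*r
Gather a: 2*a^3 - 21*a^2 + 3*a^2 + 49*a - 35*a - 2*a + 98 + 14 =2*a^3 - 18*a^2 + 12*a + 112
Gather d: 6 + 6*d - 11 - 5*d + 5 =d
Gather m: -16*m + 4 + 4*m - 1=3 - 12*m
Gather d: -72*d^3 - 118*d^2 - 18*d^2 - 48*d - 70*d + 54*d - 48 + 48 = -72*d^3 - 136*d^2 - 64*d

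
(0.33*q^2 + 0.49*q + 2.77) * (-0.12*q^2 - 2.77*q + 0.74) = -0.0396*q^4 - 0.9729*q^3 - 1.4455*q^2 - 7.3103*q + 2.0498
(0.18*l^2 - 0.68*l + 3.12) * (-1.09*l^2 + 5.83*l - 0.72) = -0.1962*l^4 + 1.7906*l^3 - 7.4948*l^2 + 18.6792*l - 2.2464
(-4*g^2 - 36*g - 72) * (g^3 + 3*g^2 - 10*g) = -4*g^5 - 48*g^4 - 140*g^3 + 144*g^2 + 720*g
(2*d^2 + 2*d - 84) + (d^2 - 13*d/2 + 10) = 3*d^2 - 9*d/2 - 74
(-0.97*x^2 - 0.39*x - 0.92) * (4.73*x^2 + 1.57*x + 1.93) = -4.5881*x^4 - 3.3676*x^3 - 6.836*x^2 - 2.1971*x - 1.7756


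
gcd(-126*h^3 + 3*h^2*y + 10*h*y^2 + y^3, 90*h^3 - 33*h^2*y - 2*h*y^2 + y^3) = -18*h^2 + 3*h*y + y^2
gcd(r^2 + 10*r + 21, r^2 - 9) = r + 3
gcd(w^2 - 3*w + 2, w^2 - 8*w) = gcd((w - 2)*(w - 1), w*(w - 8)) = 1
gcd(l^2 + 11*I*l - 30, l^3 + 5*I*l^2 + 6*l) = l + 6*I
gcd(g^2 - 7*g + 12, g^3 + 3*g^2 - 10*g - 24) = g - 3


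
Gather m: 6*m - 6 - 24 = 6*m - 30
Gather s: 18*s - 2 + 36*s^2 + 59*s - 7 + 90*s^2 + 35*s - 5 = 126*s^2 + 112*s - 14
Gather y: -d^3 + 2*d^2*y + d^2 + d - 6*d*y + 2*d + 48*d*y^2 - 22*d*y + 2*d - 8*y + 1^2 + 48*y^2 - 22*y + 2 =-d^3 + d^2 + 5*d + y^2*(48*d + 48) + y*(2*d^2 - 28*d - 30) + 3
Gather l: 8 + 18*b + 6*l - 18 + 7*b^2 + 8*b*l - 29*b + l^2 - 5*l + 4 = 7*b^2 - 11*b + l^2 + l*(8*b + 1) - 6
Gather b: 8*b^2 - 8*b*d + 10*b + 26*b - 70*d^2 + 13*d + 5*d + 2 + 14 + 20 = 8*b^2 + b*(36 - 8*d) - 70*d^2 + 18*d + 36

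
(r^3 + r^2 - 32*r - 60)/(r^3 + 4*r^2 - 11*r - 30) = (r - 6)/(r - 3)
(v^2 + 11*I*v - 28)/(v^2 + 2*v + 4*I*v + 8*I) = (v + 7*I)/(v + 2)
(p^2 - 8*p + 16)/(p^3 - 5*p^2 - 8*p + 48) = 1/(p + 3)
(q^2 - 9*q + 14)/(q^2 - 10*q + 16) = (q - 7)/(q - 8)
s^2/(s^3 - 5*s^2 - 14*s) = s/(s^2 - 5*s - 14)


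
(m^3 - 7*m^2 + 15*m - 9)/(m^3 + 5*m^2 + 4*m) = (m^3 - 7*m^2 + 15*m - 9)/(m*(m^2 + 5*m + 4))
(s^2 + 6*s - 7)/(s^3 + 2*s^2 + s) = (s^2 + 6*s - 7)/(s*(s^2 + 2*s + 1))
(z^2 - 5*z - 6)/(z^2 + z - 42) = (z + 1)/(z + 7)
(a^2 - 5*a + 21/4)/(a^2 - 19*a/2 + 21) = (a - 3/2)/(a - 6)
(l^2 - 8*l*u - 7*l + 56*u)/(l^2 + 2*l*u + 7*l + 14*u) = (l^2 - 8*l*u - 7*l + 56*u)/(l^2 + 2*l*u + 7*l + 14*u)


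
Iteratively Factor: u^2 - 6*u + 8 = (u - 4)*(u - 2)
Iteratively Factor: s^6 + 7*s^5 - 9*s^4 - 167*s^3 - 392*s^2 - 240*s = (s - 5)*(s^5 + 12*s^4 + 51*s^3 + 88*s^2 + 48*s) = (s - 5)*(s + 4)*(s^4 + 8*s^3 + 19*s^2 + 12*s) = (s - 5)*(s + 4)^2*(s^3 + 4*s^2 + 3*s) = (s - 5)*(s + 1)*(s + 4)^2*(s^2 + 3*s) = s*(s - 5)*(s + 1)*(s + 4)^2*(s + 3)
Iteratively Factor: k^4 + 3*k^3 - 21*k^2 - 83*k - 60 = (k + 3)*(k^3 - 21*k - 20) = (k + 3)*(k + 4)*(k^2 - 4*k - 5) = (k + 1)*(k + 3)*(k + 4)*(k - 5)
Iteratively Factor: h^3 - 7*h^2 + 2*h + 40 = (h + 2)*(h^2 - 9*h + 20) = (h - 5)*(h + 2)*(h - 4)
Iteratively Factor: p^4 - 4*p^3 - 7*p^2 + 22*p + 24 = (p - 4)*(p^3 - 7*p - 6) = (p - 4)*(p - 3)*(p^2 + 3*p + 2) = (p - 4)*(p - 3)*(p + 2)*(p + 1)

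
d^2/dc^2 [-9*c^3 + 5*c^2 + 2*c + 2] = 10 - 54*c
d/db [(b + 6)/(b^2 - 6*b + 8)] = (b^2 - 6*b - 2*(b - 3)*(b + 6) + 8)/(b^2 - 6*b + 8)^2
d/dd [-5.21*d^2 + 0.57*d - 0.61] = 0.57 - 10.42*d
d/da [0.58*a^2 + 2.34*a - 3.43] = 1.16*a + 2.34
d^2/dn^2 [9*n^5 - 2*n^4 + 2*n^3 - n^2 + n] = 180*n^3 - 24*n^2 + 12*n - 2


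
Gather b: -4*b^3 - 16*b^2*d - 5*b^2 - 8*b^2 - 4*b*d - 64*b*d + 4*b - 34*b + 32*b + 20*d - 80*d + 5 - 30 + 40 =-4*b^3 + b^2*(-16*d - 13) + b*(2 - 68*d) - 60*d + 15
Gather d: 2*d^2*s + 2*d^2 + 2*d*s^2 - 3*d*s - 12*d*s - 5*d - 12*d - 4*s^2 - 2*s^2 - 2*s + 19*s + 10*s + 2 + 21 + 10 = d^2*(2*s + 2) + d*(2*s^2 - 15*s - 17) - 6*s^2 + 27*s + 33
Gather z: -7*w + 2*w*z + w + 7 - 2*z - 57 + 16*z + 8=-6*w + z*(2*w + 14) - 42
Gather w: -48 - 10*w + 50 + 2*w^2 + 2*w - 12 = 2*w^2 - 8*w - 10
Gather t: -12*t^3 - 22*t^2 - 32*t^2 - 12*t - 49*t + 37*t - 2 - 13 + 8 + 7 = -12*t^3 - 54*t^2 - 24*t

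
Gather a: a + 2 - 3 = a - 1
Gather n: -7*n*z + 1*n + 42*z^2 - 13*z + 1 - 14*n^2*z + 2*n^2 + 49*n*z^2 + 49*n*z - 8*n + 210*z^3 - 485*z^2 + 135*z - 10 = n^2*(2 - 14*z) + n*(49*z^2 + 42*z - 7) + 210*z^3 - 443*z^2 + 122*z - 9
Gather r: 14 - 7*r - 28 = -7*r - 14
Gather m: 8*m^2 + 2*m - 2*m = 8*m^2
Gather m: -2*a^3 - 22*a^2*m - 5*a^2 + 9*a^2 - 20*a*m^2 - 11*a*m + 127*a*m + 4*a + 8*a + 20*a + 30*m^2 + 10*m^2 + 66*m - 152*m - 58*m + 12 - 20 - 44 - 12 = -2*a^3 + 4*a^2 + 32*a + m^2*(40 - 20*a) + m*(-22*a^2 + 116*a - 144) - 64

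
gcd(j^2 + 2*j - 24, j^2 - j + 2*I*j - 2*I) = 1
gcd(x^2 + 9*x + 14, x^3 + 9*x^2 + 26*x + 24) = x + 2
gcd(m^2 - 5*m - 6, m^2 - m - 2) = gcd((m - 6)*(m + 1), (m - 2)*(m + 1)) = m + 1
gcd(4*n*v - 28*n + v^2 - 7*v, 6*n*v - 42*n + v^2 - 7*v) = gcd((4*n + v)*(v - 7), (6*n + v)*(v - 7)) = v - 7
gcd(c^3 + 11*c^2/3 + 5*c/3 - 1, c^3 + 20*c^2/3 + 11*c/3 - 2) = c^2 + 2*c/3 - 1/3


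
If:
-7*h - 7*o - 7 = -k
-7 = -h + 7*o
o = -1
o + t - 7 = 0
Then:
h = 0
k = 0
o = -1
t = 8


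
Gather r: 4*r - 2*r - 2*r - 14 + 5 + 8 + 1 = 0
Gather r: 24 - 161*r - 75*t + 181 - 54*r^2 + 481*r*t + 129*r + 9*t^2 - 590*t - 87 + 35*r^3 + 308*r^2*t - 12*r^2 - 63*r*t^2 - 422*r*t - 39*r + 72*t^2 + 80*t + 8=35*r^3 + r^2*(308*t - 66) + r*(-63*t^2 + 59*t - 71) + 81*t^2 - 585*t + 126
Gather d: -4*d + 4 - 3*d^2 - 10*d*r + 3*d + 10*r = -3*d^2 + d*(-10*r - 1) + 10*r + 4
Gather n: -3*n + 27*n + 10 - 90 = 24*n - 80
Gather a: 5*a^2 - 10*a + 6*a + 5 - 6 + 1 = 5*a^2 - 4*a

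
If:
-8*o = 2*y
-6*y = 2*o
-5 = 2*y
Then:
No Solution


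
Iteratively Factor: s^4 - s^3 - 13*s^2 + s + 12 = (s - 1)*(s^3 - 13*s - 12) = (s - 1)*(s + 1)*(s^2 - s - 12) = (s - 4)*(s - 1)*(s + 1)*(s + 3)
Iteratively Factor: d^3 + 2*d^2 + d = (d)*(d^2 + 2*d + 1) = d*(d + 1)*(d + 1)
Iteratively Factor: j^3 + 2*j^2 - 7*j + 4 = (j - 1)*(j^2 + 3*j - 4) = (j - 1)^2*(j + 4)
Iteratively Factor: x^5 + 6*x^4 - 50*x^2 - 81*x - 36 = (x - 3)*(x^4 + 9*x^3 + 27*x^2 + 31*x + 12) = (x - 3)*(x + 3)*(x^3 + 6*x^2 + 9*x + 4) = (x - 3)*(x + 1)*(x + 3)*(x^2 + 5*x + 4) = (x - 3)*(x + 1)*(x + 3)*(x + 4)*(x + 1)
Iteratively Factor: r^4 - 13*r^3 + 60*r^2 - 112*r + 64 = (r - 4)*(r^3 - 9*r^2 + 24*r - 16) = (r - 4)*(r - 1)*(r^2 - 8*r + 16) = (r - 4)^2*(r - 1)*(r - 4)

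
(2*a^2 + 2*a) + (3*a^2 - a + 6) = 5*a^2 + a + 6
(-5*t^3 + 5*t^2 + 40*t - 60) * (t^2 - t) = -5*t^5 + 10*t^4 + 35*t^3 - 100*t^2 + 60*t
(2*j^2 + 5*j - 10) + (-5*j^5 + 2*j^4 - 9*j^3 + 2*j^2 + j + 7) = -5*j^5 + 2*j^4 - 9*j^3 + 4*j^2 + 6*j - 3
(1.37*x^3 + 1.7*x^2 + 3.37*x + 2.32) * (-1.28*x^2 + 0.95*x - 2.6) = -1.7536*x^5 - 0.8745*x^4 - 6.2606*x^3 - 4.1881*x^2 - 6.558*x - 6.032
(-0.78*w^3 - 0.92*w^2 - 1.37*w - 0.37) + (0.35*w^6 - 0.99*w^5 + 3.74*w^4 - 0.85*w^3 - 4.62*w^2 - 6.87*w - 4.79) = 0.35*w^6 - 0.99*w^5 + 3.74*w^4 - 1.63*w^3 - 5.54*w^2 - 8.24*w - 5.16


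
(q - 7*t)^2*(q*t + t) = q^3*t - 14*q^2*t^2 + q^2*t + 49*q*t^3 - 14*q*t^2 + 49*t^3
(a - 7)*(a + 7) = a^2 - 49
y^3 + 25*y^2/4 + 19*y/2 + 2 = (y + 1/4)*(y + 2)*(y + 4)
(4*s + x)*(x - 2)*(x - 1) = 4*s*x^2 - 12*s*x + 8*s + x^3 - 3*x^2 + 2*x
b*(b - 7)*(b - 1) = b^3 - 8*b^2 + 7*b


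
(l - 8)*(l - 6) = l^2 - 14*l + 48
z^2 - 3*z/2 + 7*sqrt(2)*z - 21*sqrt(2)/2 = (z - 3/2)*(z + 7*sqrt(2))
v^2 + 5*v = v*(v + 5)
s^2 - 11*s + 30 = (s - 6)*(s - 5)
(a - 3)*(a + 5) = a^2 + 2*a - 15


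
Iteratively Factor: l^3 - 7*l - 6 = (l + 1)*(l^2 - l - 6) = (l + 1)*(l + 2)*(l - 3)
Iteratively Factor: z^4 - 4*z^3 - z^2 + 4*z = (z - 4)*(z^3 - z) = (z - 4)*(z - 1)*(z^2 + z) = z*(z - 4)*(z - 1)*(z + 1)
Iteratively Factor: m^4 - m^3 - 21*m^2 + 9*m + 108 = (m + 3)*(m^3 - 4*m^2 - 9*m + 36) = (m - 3)*(m + 3)*(m^2 - m - 12) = (m - 3)*(m + 3)^2*(m - 4)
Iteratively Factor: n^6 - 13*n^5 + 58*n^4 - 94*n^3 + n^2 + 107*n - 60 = (n + 1)*(n^5 - 14*n^4 + 72*n^3 - 166*n^2 + 167*n - 60) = (n - 1)*(n + 1)*(n^4 - 13*n^3 + 59*n^2 - 107*n + 60) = (n - 3)*(n - 1)*(n + 1)*(n^3 - 10*n^2 + 29*n - 20) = (n - 5)*(n - 3)*(n - 1)*(n + 1)*(n^2 - 5*n + 4) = (n - 5)*(n - 3)*(n - 1)^2*(n + 1)*(n - 4)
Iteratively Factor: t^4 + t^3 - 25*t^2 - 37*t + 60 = (t + 3)*(t^3 - 2*t^2 - 19*t + 20) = (t - 1)*(t + 3)*(t^2 - t - 20) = (t - 1)*(t + 3)*(t + 4)*(t - 5)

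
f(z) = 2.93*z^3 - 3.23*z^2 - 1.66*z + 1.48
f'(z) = 8.79*z^2 - 6.46*z - 1.66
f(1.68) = 3.47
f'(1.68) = 12.30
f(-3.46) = -152.81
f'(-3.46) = 125.92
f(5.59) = 403.07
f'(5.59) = 236.90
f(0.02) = 1.45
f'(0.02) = -1.79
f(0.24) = 0.94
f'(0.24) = -2.70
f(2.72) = 32.03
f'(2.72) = 45.80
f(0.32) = 0.71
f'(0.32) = -2.83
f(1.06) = -0.42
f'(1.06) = 1.37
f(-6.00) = -737.72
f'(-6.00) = 353.54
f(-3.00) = -101.72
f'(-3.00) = 96.83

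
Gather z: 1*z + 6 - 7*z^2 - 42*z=-7*z^2 - 41*z + 6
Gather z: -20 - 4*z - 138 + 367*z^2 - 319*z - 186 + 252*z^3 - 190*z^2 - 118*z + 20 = 252*z^3 + 177*z^2 - 441*z - 324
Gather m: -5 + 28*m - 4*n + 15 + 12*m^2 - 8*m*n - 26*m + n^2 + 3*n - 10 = 12*m^2 + m*(2 - 8*n) + n^2 - n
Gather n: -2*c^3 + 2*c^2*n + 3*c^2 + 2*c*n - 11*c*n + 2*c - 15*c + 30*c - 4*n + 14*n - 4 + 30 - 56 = -2*c^3 + 3*c^2 + 17*c + n*(2*c^2 - 9*c + 10) - 30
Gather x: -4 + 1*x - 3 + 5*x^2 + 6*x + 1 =5*x^2 + 7*x - 6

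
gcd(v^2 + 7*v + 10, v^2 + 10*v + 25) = v + 5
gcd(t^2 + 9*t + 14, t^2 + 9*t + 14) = t^2 + 9*t + 14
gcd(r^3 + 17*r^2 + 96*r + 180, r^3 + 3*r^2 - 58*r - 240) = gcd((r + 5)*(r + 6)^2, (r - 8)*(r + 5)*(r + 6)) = r^2 + 11*r + 30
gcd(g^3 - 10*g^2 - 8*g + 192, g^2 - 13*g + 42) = g - 6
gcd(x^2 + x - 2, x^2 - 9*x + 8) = x - 1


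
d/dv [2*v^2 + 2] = 4*v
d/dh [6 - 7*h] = -7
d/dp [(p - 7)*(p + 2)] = 2*p - 5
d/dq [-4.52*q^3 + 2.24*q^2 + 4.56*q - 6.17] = -13.56*q^2 + 4.48*q + 4.56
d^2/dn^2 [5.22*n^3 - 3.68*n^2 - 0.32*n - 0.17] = 31.32*n - 7.36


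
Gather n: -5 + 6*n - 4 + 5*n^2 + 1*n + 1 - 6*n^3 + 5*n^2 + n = -6*n^3 + 10*n^2 + 8*n - 8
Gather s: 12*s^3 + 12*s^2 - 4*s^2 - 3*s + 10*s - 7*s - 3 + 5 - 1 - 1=12*s^3 + 8*s^2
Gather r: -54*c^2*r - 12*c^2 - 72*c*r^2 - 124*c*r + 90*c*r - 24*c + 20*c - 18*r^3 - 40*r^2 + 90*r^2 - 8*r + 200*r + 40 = -12*c^2 - 4*c - 18*r^3 + r^2*(50 - 72*c) + r*(-54*c^2 - 34*c + 192) + 40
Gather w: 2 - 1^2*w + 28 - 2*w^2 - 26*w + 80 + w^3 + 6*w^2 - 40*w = w^3 + 4*w^2 - 67*w + 110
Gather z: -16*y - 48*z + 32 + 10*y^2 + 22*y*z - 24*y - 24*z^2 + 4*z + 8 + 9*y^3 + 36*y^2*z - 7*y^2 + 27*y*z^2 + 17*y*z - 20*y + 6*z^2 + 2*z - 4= 9*y^3 + 3*y^2 - 60*y + z^2*(27*y - 18) + z*(36*y^2 + 39*y - 42) + 36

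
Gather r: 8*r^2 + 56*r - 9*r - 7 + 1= 8*r^2 + 47*r - 6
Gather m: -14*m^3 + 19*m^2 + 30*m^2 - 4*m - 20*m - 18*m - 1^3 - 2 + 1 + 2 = -14*m^3 + 49*m^2 - 42*m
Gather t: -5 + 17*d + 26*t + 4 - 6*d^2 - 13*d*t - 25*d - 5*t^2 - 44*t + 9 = -6*d^2 - 8*d - 5*t^2 + t*(-13*d - 18) + 8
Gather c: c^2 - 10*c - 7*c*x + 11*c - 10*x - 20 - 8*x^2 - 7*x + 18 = c^2 + c*(1 - 7*x) - 8*x^2 - 17*x - 2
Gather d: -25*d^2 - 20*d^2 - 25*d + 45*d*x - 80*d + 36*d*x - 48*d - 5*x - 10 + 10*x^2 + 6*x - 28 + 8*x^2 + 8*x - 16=-45*d^2 + d*(81*x - 153) + 18*x^2 + 9*x - 54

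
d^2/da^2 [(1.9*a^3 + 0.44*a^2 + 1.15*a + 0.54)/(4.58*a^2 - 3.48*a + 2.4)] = (2.8421709430404e-14*a^4 + 66.5214320000001*a^3 - 56.268144*a^2 - 61.821216*a + 25.486272)/(96.071912*a^6 - 218.993616*a^5 + 317.426976*a^4 - 271.657152*a^3 + 166.33728*a^2 - 60.1344*a + 13.824)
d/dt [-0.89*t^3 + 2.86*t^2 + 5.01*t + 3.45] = -2.67*t^2 + 5.72*t + 5.01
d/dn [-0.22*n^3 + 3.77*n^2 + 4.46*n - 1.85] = -0.66*n^2 + 7.54*n + 4.46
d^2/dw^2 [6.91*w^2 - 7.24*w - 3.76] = 13.8200000000000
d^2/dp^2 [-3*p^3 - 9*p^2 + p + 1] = -18*p - 18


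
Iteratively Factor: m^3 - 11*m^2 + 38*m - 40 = (m - 4)*(m^2 - 7*m + 10) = (m - 5)*(m - 4)*(m - 2)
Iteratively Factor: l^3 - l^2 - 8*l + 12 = (l - 2)*(l^2 + l - 6) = (l - 2)^2*(l + 3)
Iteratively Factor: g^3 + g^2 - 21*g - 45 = (g + 3)*(g^2 - 2*g - 15) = (g - 5)*(g + 3)*(g + 3)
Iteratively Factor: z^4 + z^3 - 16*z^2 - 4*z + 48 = (z - 2)*(z^3 + 3*z^2 - 10*z - 24) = (z - 3)*(z - 2)*(z^2 + 6*z + 8) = (z - 3)*(z - 2)*(z + 4)*(z + 2)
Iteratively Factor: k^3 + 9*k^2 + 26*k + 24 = (k + 3)*(k^2 + 6*k + 8) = (k + 2)*(k + 3)*(k + 4)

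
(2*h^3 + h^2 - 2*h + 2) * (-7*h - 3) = -14*h^4 - 13*h^3 + 11*h^2 - 8*h - 6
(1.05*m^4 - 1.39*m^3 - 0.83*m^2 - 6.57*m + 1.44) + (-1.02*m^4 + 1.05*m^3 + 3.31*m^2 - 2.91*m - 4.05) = 0.03*m^4 - 0.34*m^3 + 2.48*m^2 - 9.48*m - 2.61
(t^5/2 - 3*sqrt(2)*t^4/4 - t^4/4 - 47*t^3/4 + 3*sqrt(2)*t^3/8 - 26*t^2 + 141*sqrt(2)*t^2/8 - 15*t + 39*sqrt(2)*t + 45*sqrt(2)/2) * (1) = t^5/2 - 3*sqrt(2)*t^4/4 - t^4/4 - 47*t^3/4 + 3*sqrt(2)*t^3/8 - 26*t^2 + 141*sqrt(2)*t^2/8 - 15*t + 39*sqrt(2)*t + 45*sqrt(2)/2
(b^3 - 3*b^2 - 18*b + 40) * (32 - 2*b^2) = -2*b^5 + 6*b^4 + 68*b^3 - 176*b^2 - 576*b + 1280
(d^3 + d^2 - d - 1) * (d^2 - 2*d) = d^5 - d^4 - 3*d^3 + d^2 + 2*d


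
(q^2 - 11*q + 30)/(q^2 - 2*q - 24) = (q - 5)/(q + 4)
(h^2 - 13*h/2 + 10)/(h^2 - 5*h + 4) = (h - 5/2)/(h - 1)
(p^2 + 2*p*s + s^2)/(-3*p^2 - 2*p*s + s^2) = (-p - s)/(3*p - s)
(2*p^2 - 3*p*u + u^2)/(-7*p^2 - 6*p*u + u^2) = (-2*p^2 + 3*p*u - u^2)/(7*p^2 + 6*p*u - u^2)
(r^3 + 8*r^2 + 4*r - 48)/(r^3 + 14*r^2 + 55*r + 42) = (r^2 + 2*r - 8)/(r^2 + 8*r + 7)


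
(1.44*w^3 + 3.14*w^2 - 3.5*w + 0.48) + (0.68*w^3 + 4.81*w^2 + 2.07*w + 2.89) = 2.12*w^3 + 7.95*w^2 - 1.43*w + 3.37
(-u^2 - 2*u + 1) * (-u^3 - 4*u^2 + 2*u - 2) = u^5 + 6*u^4 + 5*u^3 - 6*u^2 + 6*u - 2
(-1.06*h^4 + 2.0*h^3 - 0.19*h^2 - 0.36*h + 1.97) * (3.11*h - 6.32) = -3.2966*h^5 + 12.9192*h^4 - 13.2309*h^3 + 0.0812000000000002*h^2 + 8.4019*h - 12.4504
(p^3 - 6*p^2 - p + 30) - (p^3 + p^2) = -7*p^2 - p + 30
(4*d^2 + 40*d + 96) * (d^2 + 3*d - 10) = 4*d^4 + 52*d^3 + 176*d^2 - 112*d - 960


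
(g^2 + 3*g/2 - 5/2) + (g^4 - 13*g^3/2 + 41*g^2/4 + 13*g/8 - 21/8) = g^4 - 13*g^3/2 + 45*g^2/4 + 25*g/8 - 41/8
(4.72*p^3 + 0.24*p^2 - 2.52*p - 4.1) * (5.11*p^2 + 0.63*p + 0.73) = 24.1192*p^5 + 4.2*p^4 - 9.2804*p^3 - 22.3634*p^2 - 4.4226*p - 2.993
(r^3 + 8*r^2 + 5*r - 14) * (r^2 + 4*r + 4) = r^5 + 12*r^4 + 41*r^3 + 38*r^2 - 36*r - 56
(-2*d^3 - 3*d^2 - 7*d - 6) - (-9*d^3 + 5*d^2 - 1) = 7*d^3 - 8*d^2 - 7*d - 5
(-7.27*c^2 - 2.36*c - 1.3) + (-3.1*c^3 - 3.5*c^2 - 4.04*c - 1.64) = -3.1*c^3 - 10.77*c^2 - 6.4*c - 2.94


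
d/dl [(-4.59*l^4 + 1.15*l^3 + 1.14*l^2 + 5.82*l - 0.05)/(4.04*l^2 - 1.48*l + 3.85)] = (-37.0872*l^5 + 25.0256*l^4 - 74.09*l^3 - 11.9175*l^2 + 9.182*l + 22.333)/(16.3216*l^4 - 11.9584*l^3 + 33.2984*l^2 - 11.396*l + 14.8225)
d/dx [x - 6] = 1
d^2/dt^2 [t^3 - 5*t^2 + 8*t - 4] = 6*t - 10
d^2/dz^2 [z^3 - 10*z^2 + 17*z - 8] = 6*z - 20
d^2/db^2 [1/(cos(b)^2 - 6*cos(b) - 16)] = (8*sin(b)^4 - 204*sin(b)^2 - 147*cos(b) - 9*cos(3*b) - 12)/(2*(sin(b)^2 + 6*cos(b) + 15)^3)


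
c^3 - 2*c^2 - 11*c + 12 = (c - 4)*(c - 1)*(c + 3)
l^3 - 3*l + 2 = (l - 1)^2*(l + 2)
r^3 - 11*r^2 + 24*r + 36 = (r - 6)^2*(r + 1)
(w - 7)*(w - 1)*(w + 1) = w^3 - 7*w^2 - w + 7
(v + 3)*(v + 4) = v^2 + 7*v + 12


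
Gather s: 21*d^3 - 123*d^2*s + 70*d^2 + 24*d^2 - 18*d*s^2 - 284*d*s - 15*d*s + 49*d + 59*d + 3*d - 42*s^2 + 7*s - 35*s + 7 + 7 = 21*d^3 + 94*d^2 + 111*d + s^2*(-18*d - 42) + s*(-123*d^2 - 299*d - 28) + 14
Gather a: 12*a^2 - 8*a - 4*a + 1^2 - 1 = 12*a^2 - 12*a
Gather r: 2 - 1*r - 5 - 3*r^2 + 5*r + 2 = -3*r^2 + 4*r - 1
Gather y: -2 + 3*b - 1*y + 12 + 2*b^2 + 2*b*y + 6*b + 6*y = 2*b^2 + 9*b + y*(2*b + 5) + 10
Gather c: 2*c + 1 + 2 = 2*c + 3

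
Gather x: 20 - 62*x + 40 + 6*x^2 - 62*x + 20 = 6*x^2 - 124*x + 80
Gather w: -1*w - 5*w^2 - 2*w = -5*w^2 - 3*w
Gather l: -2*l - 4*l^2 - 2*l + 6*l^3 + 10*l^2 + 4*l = 6*l^3 + 6*l^2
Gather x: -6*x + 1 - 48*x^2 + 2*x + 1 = -48*x^2 - 4*x + 2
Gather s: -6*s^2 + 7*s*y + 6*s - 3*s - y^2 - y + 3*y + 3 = -6*s^2 + s*(7*y + 3) - y^2 + 2*y + 3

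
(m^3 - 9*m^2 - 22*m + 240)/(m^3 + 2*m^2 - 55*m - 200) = (m - 6)/(m + 5)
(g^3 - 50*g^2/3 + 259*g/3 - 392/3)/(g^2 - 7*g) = g - 29/3 + 56/(3*g)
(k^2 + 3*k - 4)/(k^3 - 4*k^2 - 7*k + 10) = (k + 4)/(k^2 - 3*k - 10)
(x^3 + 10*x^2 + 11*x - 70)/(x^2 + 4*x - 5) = (x^2 + 5*x - 14)/(x - 1)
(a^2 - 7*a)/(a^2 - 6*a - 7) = a/(a + 1)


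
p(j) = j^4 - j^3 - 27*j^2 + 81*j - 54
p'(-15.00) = -13284.00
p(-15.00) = 46656.00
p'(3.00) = 0.00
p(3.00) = 0.00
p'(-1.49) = 141.57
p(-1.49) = -226.40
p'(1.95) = -6.05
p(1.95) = 8.33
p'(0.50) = 53.75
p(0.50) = -20.31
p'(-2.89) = 115.45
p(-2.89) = -419.70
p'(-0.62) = 112.37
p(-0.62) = -114.21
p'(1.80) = -2.59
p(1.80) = 8.99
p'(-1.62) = 143.60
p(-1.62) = -244.94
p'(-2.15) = 143.48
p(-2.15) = -321.65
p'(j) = 4*j^3 - 3*j^2 - 54*j + 81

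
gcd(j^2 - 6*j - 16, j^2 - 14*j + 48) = j - 8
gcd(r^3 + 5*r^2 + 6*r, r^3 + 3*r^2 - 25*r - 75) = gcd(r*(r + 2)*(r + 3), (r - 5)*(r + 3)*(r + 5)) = r + 3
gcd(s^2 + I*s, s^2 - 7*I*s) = s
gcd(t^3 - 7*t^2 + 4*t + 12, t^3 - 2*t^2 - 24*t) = t - 6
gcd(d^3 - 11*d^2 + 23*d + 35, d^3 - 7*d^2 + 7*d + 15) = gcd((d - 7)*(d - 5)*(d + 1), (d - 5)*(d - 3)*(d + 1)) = d^2 - 4*d - 5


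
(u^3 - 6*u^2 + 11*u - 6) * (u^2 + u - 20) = u^5 - 5*u^4 - 15*u^3 + 125*u^2 - 226*u + 120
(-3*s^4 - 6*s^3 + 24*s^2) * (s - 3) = -3*s^5 + 3*s^4 + 42*s^3 - 72*s^2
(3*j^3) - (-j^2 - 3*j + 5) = 3*j^3 + j^2 + 3*j - 5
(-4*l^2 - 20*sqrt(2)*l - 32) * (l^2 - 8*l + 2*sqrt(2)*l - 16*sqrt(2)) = -4*l^4 - 28*sqrt(2)*l^3 + 32*l^3 - 112*l^2 + 224*sqrt(2)*l^2 - 64*sqrt(2)*l + 896*l + 512*sqrt(2)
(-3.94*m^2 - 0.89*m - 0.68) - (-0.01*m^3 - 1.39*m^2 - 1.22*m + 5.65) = 0.01*m^3 - 2.55*m^2 + 0.33*m - 6.33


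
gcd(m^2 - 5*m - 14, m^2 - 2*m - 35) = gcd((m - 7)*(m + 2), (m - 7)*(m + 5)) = m - 7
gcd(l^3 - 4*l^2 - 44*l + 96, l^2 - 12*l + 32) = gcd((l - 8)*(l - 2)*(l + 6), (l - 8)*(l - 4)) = l - 8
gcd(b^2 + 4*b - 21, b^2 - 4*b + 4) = 1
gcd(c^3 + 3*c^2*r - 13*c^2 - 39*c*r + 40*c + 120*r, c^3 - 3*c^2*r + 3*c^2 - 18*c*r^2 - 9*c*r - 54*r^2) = c + 3*r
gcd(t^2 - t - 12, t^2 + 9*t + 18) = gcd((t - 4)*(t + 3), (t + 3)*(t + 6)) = t + 3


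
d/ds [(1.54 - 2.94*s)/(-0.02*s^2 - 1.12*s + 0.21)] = (-0.0588*s^2 + 0.0615999999999999*s + 1.1074)/(0.0004*s^4 + 0.0448*s^3 + 1.246*s^2 - 0.4704*s + 0.0441)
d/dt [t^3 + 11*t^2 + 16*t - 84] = 3*t^2 + 22*t + 16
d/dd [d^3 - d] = 3*d^2 - 1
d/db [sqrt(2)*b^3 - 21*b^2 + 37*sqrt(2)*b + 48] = 3*sqrt(2)*b^2 - 42*b + 37*sqrt(2)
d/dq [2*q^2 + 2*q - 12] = 4*q + 2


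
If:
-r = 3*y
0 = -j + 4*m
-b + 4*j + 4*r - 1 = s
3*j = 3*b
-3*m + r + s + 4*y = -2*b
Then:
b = 44*y/17 + 4/17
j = 44*y/17 + 4/17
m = 11*y/17 + 1/17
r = -3*y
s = -72*y/17 - 5/17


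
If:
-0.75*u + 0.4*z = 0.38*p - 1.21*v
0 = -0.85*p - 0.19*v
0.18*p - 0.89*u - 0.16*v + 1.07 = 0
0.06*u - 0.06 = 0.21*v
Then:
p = -0.01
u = 1.19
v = 0.05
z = 2.06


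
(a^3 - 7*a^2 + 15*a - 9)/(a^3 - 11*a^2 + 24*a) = (a^2 - 4*a + 3)/(a*(a - 8))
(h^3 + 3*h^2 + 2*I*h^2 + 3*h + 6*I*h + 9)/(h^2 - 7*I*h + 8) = (h^3 + h^2*(3 + 2*I) + h*(3 + 6*I) + 9)/(h^2 - 7*I*h + 8)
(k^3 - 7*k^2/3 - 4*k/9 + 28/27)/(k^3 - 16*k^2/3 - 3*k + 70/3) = (k^2 - 4/9)/(k^2 - 3*k - 10)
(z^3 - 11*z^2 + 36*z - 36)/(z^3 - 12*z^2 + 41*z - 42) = (z - 6)/(z - 7)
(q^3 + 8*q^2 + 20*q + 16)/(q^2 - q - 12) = (q^3 + 8*q^2 + 20*q + 16)/(q^2 - q - 12)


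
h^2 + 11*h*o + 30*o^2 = (h + 5*o)*(h + 6*o)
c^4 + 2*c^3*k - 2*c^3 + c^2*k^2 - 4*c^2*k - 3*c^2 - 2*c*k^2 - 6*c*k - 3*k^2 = (c - 3)*(c + 1)*(c + k)^2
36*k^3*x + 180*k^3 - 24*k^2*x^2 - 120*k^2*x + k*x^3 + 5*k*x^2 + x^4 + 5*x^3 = (-3*k + x)*(-2*k + x)*(6*k + x)*(x + 5)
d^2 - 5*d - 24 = (d - 8)*(d + 3)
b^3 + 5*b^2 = b^2*(b + 5)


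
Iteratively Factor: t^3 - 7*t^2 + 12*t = (t - 3)*(t^2 - 4*t) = t*(t - 3)*(t - 4)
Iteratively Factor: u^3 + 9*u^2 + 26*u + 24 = (u + 2)*(u^2 + 7*u + 12) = (u + 2)*(u + 3)*(u + 4)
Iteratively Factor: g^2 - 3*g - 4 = (g + 1)*(g - 4)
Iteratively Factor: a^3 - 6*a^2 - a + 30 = (a + 2)*(a^2 - 8*a + 15) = (a - 5)*(a + 2)*(a - 3)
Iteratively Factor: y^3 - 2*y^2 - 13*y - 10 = (y - 5)*(y^2 + 3*y + 2) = (y - 5)*(y + 2)*(y + 1)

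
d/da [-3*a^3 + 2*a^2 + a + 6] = -9*a^2 + 4*a + 1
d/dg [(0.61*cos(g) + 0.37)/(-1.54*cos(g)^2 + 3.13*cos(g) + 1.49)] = (-0.9394*cos(g)^2 - 1.1396*cos(g) + 0.2492)*sin(g)/(2.3716*cos(g)^4 - 9.6404*cos(g)^3 + 5.2077*cos(g)^2 + 9.3274*cos(g) + 2.2201)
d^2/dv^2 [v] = 0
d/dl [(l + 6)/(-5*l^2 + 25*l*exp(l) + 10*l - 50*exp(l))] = (-l^2 + 5*l*exp(l) + 2*l - (l + 6)*(5*l*exp(l) - 2*l - 5*exp(l) + 2) - 10*exp(l))/(5*(l^2 - 5*l*exp(l) - 2*l + 10*exp(l))^2)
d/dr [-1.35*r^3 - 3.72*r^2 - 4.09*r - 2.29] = -4.05*r^2 - 7.44*r - 4.09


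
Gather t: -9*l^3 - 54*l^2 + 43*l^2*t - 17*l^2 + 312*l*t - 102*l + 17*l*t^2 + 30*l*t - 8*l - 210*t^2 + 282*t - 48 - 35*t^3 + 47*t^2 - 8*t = -9*l^3 - 71*l^2 - 110*l - 35*t^3 + t^2*(17*l - 163) + t*(43*l^2 + 342*l + 274) - 48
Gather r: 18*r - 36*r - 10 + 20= 10 - 18*r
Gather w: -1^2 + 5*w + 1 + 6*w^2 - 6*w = 6*w^2 - w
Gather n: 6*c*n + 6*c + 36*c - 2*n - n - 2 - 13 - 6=42*c + n*(6*c - 3) - 21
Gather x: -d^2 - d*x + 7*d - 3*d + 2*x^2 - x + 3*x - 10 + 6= -d^2 + 4*d + 2*x^2 + x*(2 - d) - 4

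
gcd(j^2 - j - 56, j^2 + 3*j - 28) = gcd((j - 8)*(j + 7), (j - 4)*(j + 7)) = j + 7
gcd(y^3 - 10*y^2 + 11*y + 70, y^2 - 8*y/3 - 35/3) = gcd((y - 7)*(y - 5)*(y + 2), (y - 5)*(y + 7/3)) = y - 5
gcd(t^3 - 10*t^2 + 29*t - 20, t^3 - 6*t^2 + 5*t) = t^2 - 6*t + 5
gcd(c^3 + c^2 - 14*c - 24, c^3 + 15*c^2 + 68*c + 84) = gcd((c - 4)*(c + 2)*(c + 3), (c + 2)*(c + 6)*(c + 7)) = c + 2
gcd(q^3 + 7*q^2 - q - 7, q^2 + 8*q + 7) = q^2 + 8*q + 7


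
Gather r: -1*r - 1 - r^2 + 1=-r^2 - r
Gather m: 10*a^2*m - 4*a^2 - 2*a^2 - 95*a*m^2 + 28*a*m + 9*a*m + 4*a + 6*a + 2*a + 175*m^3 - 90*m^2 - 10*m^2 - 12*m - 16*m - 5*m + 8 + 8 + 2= -6*a^2 + 12*a + 175*m^3 + m^2*(-95*a - 100) + m*(10*a^2 + 37*a - 33) + 18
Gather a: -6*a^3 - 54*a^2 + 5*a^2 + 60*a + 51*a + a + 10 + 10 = -6*a^3 - 49*a^2 + 112*a + 20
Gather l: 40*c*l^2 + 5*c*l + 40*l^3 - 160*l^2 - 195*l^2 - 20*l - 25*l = 40*l^3 + l^2*(40*c - 355) + l*(5*c - 45)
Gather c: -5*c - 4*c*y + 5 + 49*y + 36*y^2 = c*(-4*y - 5) + 36*y^2 + 49*y + 5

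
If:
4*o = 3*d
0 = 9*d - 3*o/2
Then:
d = 0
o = 0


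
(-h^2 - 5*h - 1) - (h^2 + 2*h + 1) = -2*h^2 - 7*h - 2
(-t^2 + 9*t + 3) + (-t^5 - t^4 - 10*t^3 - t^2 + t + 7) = -t^5 - t^4 - 10*t^3 - 2*t^2 + 10*t + 10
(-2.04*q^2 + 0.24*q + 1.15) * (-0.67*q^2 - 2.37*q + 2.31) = 1.3668*q^4 + 4.674*q^3 - 6.0517*q^2 - 2.1711*q + 2.6565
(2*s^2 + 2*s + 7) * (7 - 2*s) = -4*s^3 + 10*s^2 + 49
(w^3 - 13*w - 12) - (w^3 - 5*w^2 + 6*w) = 5*w^2 - 19*w - 12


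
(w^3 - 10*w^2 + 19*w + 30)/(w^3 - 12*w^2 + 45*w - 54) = (w^2 - 4*w - 5)/(w^2 - 6*w + 9)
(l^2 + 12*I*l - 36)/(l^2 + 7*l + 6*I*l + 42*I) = (l + 6*I)/(l + 7)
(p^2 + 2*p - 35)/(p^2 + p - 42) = (p - 5)/(p - 6)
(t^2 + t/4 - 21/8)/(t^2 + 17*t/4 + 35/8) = (2*t - 3)/(2*t + 5)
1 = 1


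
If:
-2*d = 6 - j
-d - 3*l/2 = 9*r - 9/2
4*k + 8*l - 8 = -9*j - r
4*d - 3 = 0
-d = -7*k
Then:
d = 3/4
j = 15/2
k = 3/28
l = -5069/658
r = 1119/658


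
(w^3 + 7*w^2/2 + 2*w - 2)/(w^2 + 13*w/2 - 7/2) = (w^2 + 4*w + 4)/(w + 7)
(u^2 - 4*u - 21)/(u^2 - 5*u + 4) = (u^2 - 4*u - 21)/(u^2 - 5*u + 4)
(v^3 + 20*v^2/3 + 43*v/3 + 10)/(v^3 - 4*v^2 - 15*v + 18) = (3*v^2 + 11*v + 10)/(3*(v^2 - 7*v + 6))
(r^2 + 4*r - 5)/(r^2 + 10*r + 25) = (r - 1)/(r + 5)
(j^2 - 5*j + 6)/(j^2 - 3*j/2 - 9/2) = 2*(j - 2)/(2*j + 3)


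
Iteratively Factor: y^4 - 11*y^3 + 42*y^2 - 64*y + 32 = (y - 4)*(y^3 - 7*y^2 + 14*y - 8) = (y - 4)*(y - 2)*(y^2 - 5*y + 4) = (y - 4)*(y - 2)*(y - 1)*(y - 4)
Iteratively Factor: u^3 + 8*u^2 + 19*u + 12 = (u + 3)*(u^2 + 5*u + 4) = (u + 3)*(u + 4)*(u + 1)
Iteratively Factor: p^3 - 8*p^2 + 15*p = (p - 5)*(p^2 - 3*p) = p*(p - 5)*(p - 3)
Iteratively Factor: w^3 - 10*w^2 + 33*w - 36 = (w - 3)*(w^2 - 7*w + 12) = (w - 3)^2*(w - 4)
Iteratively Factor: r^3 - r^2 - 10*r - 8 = (r + 1)*(r^2 - 2*r - 8) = (r + 1)*(r + 2)*(r - 4)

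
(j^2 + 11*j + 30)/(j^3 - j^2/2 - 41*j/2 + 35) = 2*(j + 6)/(2*j^2 - 11*j + 14)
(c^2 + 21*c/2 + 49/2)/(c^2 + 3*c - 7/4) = 2*(c + 7)/(2*c - 1)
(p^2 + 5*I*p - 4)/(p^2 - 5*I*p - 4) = (-p^2 - 5*I*p + 4)/(-p^2 + 5*I*p + 4)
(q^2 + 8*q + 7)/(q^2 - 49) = (q + 1)/(q - 7)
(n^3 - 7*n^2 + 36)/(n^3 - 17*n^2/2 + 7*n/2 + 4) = 2*(n^3 - 7*n^2 + 36)/(2*n^3 - 17*n^2 + 7*n + 8)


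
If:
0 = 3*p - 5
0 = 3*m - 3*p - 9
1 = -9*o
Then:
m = 14/3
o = -1/9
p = 5/3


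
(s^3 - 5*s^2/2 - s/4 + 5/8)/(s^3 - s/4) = (s - 5/2)/s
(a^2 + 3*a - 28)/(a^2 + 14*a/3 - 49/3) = 3*(a - 4)/(3*a - 7)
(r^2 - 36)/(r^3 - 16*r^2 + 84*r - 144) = (r + 6)/(r^2 - 10*r + 24)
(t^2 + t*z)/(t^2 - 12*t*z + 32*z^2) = t*(t + z)/(t^2 - 12*t*z + 32*z^2)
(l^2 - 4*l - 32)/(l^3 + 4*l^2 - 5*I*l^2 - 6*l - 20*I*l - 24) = (l - 8)/(l^2 - 5*I*l - 6)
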